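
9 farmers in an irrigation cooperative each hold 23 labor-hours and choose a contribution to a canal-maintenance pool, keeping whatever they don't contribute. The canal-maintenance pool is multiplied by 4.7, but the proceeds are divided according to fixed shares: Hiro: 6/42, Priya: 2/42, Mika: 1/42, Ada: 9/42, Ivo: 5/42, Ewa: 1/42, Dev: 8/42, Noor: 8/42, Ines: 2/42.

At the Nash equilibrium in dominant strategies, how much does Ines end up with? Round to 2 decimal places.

For player j, contributing a unit is worthwhile iff 4.7 × (j's share) ≥ 1, i.e. iff j's share is at least 0.2128.
Ada alone (share 9/42) is above the threshold, contributing 23; the remaining 8 contribute 0. Total contributed: 23.
Ines keeps 23 and receives 4.7 × 23 × 2/42 = 5.15 from the canal-maintenance pool, for a payoff of 28.15.

28.15 labor-hours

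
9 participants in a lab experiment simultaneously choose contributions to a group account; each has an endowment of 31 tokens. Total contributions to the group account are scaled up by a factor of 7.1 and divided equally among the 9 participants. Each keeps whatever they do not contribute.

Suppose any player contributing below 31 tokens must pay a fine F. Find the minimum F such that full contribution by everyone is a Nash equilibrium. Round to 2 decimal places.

6.54 tokens

Given the others contribute fully, the best deviation is to contribute 0 (any partial contribution still incurs the fine and gives up units whose private return 0.7889 is below 1).
Deviating from 31 to 0 saves 31 tokens but forfeits the deviator's share of the drop in the group account: 7.1/9 × 31 = 24.46.
So the deviation gain is 31 − 24.46 = 6.54, and the fine must be at least 6.54 tokens to wipe it out.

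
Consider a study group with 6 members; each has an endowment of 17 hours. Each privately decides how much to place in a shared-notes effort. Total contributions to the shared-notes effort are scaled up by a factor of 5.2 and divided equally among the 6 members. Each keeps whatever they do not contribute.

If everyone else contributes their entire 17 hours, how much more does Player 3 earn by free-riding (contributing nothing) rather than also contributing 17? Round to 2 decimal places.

Switching from a contribution of 17 to 0 lets Player 3 keep an extra 17 hours, but lowers the shared-notes effort by 17, which costs Player 3 their own share of that drop: 5.2/6 × 17 = 14.73.
Net gain = 17 − 14.73 = 2.27. The private return per contributed unit (0.8667) is below 1, so free-riding is indeed the best response regardless of what the others do.

2.27 hours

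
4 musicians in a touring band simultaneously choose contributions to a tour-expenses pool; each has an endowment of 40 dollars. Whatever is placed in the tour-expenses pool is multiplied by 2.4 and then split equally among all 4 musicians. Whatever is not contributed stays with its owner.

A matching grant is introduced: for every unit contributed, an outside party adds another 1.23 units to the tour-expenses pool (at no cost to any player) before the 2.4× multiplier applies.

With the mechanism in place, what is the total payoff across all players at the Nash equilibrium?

The effective private return per unit is now 2.4 × 2.23 / 4 = 1.3380 > 1, so every player's dominant strategy flips to full contribution.
So the Nash equilibrium is full contribution by all 4; the group earns 2.4 × 2.23 × 160 = 856.32.

856.32 dollars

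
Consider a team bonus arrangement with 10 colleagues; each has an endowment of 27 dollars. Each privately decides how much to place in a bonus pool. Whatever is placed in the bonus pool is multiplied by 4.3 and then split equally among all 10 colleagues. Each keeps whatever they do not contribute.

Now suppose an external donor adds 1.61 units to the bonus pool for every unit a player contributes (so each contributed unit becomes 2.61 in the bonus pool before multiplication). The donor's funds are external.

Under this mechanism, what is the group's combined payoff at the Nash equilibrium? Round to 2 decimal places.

The effective private return per unit is now 4.3 × 2.61 / 10 = 1.1223 > 1, so every player's dominant strategy flips to full contribution.
At the Nash equilibrium everyone contributes 27. Group total payoff = 4.3 × 2.61 × 270 = 3030.21.

3030.21 dollars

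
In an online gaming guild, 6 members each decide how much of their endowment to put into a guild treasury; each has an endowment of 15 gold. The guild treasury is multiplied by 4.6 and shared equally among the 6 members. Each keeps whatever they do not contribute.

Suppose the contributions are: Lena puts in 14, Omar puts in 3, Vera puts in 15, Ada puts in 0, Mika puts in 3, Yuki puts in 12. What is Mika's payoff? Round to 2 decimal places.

Total contributed: 14 + 3 + 15 + 0 + 3 + 12 = 47.
Each receives 4.6 × 47 / 6 = 36.03 from the guild treasury.
Mika keeps 15 − 3 = 12, so Mika's payoff is 12 + 36.03 = 48.03.

48.03 gold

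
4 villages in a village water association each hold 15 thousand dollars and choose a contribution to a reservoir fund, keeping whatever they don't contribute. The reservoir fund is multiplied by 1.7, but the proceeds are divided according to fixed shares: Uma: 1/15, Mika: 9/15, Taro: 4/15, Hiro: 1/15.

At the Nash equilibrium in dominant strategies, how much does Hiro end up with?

For player j, contributing a unit is worthwhile iff 1.7 × (j's share) ≥ 1, i.e. iff j's share is at least 0.5882.
Only Mika (9/15) clears that bar, contributing 15; the remaining 3 contribute 0. Total contributed: 15.
Hiro keeps 15 and receives 1.7 × 15 × 1/15 = 1.70 from the reservoir fund, for a payoff of 16.70.

16.70 thousand dollars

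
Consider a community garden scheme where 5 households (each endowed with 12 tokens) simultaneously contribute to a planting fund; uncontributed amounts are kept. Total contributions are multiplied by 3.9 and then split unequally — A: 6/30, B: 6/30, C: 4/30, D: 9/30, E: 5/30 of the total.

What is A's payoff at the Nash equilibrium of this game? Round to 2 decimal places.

21.36 tokens

For player j, contributing a unit is worthwhile iff 3.9 × (j's share) ≥ 1, i.e. iff j's share is at least 0.2564.
The only share above 0.2564 is D's 9/30, contributing 12; the remaining 4 contribute 0. Total contributed: 12.
A keeps 12 and receives 3.9 × 12 × 6/30 = 9.36 from the planting fund, for a payoff of 21.36.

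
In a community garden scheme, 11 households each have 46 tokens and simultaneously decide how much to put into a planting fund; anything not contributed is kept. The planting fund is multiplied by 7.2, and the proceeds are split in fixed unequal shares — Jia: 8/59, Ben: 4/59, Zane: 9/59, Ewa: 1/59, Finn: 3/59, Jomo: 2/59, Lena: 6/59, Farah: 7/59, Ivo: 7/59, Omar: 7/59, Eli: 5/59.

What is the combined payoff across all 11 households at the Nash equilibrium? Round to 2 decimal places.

Each unit j contributes comes back to j as 7.2 × (j's share), so j prefers to contribute only if that share exceeds 1/7.2 = 0.1389; otherwise keeping the unit dominates.
Zane alone (share 9/59) is above the threshold, contributing 46; the remaining 10 contribute 0. Total contributed: 46.
The planting fund pays out 7.2 × 46 = 331.20 in total (split across the unequal shares, but the aggregate is all that matters for the group sum).
The 10 free-riders keep 46 each, adding 460. Group total = 460 + 331.20 = 791.20.

791.20 tokens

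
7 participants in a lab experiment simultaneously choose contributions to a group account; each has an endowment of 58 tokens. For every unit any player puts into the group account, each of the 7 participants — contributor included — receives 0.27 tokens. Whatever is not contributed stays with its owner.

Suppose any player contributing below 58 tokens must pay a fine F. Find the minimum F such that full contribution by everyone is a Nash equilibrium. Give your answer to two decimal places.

42.34 tokens

Given the others contribute fully, the best deviation is to contribute 0 (any partial contribution still incurs the fine and gives up units whose private return 0.27 is below 1).
Deviating from 58 to 0 saves 58 tokens but forfeits the deviator's share of the drop in the group account: 0.27 × 58 = 15.66.
So the deviation gain is 58 − 15.66 = 42.34, and the fine must be at least 42.34 tokens to wipe it out.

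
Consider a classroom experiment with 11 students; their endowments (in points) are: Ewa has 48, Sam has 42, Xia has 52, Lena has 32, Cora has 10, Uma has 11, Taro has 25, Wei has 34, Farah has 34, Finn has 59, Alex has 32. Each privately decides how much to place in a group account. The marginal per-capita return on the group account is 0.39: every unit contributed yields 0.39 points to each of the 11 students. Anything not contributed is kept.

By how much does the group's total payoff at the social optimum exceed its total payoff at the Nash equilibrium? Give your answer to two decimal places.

1246.91 points

The private return per contributed unit is 0.39 < 1 for everyone, so the Nash equilibrium is zero contribution and the group total is Σ E_j = 48 + 42 + 52 + 32 + 10 + 11 + 25 + 34 + 34 + 59 + 32 = 379.
Each contributed unit returns 4.290 to the group, so the social optimum is full contribution by everyone: group total = 4.290 × 379 = 1625.91.
Efficiency loss = (4.290 − 1) × 379 = 1246.91.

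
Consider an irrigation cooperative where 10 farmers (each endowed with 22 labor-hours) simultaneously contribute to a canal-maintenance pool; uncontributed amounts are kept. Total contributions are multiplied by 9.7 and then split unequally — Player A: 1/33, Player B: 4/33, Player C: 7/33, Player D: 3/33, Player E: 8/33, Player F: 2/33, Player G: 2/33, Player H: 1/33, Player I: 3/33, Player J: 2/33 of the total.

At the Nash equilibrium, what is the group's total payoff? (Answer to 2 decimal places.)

Player j's private return per contributed unit is 9.7 × (j's share). Contributing is weakly dominant for j when that share is at least 1/9.7 = 0.1031, and contributing 0 is dominant otherwise.
The shares above 0.1031 belong to Player B, Player C and Player E, contributing 22 each; the remaining 7 contribute 0. Total contributed: 66.
The canal-maintenance pool pays out 9.7 × 66 = 640.20 in total (split across the unequal shares, but the aggregate is all that matters for the group sum).
The 7 free-riders keep 22 each, adding 154. Group total = 154 + 640.20 = 794.20.

794.20 labor-hours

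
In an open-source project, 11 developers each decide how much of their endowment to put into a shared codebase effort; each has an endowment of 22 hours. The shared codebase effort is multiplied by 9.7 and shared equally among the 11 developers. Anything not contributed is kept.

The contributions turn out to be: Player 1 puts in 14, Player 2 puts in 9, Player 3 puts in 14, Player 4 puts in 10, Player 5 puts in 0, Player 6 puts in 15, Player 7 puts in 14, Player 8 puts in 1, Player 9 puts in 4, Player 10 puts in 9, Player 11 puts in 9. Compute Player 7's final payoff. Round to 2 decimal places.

95.30 hours

Total contributed: 14 + 9 + 14 + 10 + 0 + 15 + 14 + 1 + 4 + 9 + 9 = 99.
Each receives 9.7 × 99 / 11 = 87.30 from the shared codebase effort.
Player 7 keeps 22 − 14 = 8, so Player 7's payoff is 8 + 87.30 = 95.30.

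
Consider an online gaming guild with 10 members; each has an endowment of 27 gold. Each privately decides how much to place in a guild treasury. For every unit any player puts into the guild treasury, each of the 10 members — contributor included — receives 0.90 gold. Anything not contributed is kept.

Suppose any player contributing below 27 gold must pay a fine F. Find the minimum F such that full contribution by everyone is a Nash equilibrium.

2.70 gold

Given the others contribute fully, the best deviation is to contribute 0 (any partial contribution still incurs the fine and gives up units whose private return 0.90 is below 1).
Deviating from 27 to 0 saves 27 gold but forfeits the deviator's share of the drop in the guild treasury: 0.90 × 27 = 24.30.
So the deviation gain is 27 − 24.30 = 2.70, and the fine must be at least 2.70 gold to wipe it out.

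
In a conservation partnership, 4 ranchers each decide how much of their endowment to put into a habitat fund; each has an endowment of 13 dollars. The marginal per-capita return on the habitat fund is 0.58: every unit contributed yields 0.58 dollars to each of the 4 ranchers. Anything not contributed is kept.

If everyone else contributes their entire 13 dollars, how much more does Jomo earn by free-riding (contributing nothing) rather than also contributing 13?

5.46 dollars

Switching from a contribution of 13 to 0 lets Jomo keep an extra 13 dollars, but lowers the habitat fund by 13, which costs Jomo their own share of that drop: 0.58 × 13 = 7.54.
Net gain = 13 − 7.54 = 5.46. The private return per contributed unit (0.58) is below 1, so free-riding is indeed the best response regardless of what the others do.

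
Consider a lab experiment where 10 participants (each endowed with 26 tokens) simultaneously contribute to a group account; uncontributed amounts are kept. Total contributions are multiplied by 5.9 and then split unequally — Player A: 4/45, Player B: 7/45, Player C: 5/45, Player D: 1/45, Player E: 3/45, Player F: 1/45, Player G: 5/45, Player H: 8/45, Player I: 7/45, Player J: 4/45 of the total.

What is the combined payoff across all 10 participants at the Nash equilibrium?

387.40 tokens

A player with share s gets back 5.9·s per unit contributed, so full contribution is dominant for anyone with s > 1/5.9 = 0.1695 and zero contribution is dominant for anyone below.
The only share above 0.1695 is Player H's 8/45, contributing 26; the remaining 9 contribute 0. Total contributed: 26.
The group account pays out 5.9 × 26 = 153.40 in total (split across the unequal shares, but the aggregate is all that matters for the group sum).
The 9 free-riders keep 26 each, adding 234. Group total = 234 + 153.40 = 387.40.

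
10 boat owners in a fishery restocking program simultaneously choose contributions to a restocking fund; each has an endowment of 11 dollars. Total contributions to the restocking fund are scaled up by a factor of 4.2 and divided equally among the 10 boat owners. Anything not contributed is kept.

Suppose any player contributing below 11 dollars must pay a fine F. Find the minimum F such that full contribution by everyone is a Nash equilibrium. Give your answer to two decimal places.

Given the others contribute fully, the best deviation is to contribute 0 (any partial contribution still incurs the fine and gives up units whose private return 0.4200 is below 1).
Deviating from 11 to 0 saves 11 dollars but forfeits the deviator's share of the drop in the restocking fund: 4.2/10 × 11 = 4.62.
So the deviation gain is 11 − 4.62 = 6.38, and the fine must be at least 6.38 dollars to wipe it out.

6.38 dollars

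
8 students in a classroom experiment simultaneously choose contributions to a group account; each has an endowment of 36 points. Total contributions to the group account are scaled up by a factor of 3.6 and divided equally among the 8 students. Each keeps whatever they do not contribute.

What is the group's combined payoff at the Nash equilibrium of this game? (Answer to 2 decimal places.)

288.00 points

Each contributed unit returns 3.6/8 = 0.4500 to its contributor — below 1 — so contributing 0 is dominant for every player. At the Nash equilibrium everyone keeps their 36, and the group total is 8 × 36 = 288.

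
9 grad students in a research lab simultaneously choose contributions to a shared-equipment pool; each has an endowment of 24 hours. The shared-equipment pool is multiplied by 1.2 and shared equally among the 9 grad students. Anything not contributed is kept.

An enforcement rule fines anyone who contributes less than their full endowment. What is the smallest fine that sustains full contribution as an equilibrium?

Given the others contribute fully, the best deviation is to contribute 0 (any partial contribution still incurs the fine and gives up units whose private return 0.1333 is below 1).
Deviating from 24 to 0 saves 24 hours but forfeits the deviator's share of the drop in the shared-equipment pool: 1.2/9 × 24 = 3.20.
So the deviation gain is 24 − 3.20 = 20.80, and the fine must be at least 20.80 hours to wipe it out.

20.80 hours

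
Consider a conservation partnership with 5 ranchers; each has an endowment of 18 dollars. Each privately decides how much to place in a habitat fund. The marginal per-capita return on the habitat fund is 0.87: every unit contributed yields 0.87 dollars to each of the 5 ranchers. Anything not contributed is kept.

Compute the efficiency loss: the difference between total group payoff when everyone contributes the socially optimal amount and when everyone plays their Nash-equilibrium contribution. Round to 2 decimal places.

301.50 dollars

The private return per contributed unit is 0.87 < 1, so contributing 0 is dominant for every player. At the Nash equilibrium everyone keeps their 18, and the group total is 5 × 18 = 90.
Each contributed unit returns 4.350 to the group as a whole (0.87 to each of 5 players), which exceeds 1, so the social optimum is full contribution: group total = 4.350 × 90 = 391.50.
Efficiency loss = 391.50 − 90 = 301.50.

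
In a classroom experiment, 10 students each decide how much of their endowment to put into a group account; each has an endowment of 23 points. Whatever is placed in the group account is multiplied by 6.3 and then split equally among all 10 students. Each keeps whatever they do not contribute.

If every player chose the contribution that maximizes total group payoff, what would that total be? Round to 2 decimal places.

Each contributed unit returns 6.300 to the group as a whole (0.6300 to each of 10 players), which exceeds 1, so the social optimum is full contribution: group total = 6.300 × 230 = 1449.00.

1449.00 points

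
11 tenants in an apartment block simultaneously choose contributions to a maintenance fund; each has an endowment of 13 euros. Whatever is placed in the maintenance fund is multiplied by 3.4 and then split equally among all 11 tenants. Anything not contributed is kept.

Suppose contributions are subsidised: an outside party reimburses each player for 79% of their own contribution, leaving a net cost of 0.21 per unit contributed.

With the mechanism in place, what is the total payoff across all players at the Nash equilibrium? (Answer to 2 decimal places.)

With the mechanism, a contributed unit returns (3.4/11) / 0.21 = 1.4719 per unit of net cost to the contributor — now above 1 — so contributing fully is weakly dominant for every player.
At the Nash equilibrium everyone contributes 13. Group total payoff = 11 × (13 × 0.79 + 3.4 × 13) = 599.17.

599.17 euros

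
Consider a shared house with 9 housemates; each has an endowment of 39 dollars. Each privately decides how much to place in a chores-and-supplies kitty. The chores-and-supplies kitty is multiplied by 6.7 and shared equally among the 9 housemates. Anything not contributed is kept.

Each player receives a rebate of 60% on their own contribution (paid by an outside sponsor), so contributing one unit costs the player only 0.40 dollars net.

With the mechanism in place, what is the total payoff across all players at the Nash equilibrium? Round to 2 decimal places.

With the mechanism, a contributed unit returns (6.7/9) / 0.40 = 1.8611 per unit of net cost to the contributor — now above 1 — so contributing fully is weakly dominant for every player.
So the Nash equilibrium is full contribution by all 9; the group earns 9 × (39 × 0.60 + 6.7 × 39) = 2562.30.

2562.30 dollars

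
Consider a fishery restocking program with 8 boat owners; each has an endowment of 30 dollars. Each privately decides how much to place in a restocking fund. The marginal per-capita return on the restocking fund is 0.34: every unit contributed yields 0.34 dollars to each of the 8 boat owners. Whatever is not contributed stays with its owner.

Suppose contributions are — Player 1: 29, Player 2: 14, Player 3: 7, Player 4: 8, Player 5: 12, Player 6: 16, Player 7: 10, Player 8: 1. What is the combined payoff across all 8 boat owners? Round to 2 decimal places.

406.84 dollars

Total contributed: 29 + 14 + 7 + 8 + 12 + 16 + 10 + 1 = 97; total kept: 8 × 30 − 97 = 143.
The restocking fund pays out 0.34 × 8 × 97 = 263.84 in aggregate.
Group total = 143 + 263.84 = 406.84.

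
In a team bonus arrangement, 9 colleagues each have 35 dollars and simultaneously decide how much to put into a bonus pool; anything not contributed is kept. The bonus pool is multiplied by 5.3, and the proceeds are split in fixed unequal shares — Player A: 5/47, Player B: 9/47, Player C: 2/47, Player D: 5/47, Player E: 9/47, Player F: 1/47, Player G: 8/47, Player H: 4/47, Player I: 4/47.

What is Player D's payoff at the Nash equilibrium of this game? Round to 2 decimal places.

Player j's private return per contributed unit is 5.3 × (j's share). Contributing is weakly dominant for j when that share is at least 1/5.3 = 0.1887, and contributing 0 is dominant otherwise.
Player B and Player E clear that bar, contributing 35 each; the remaining 7 contribute 0. Total contributed: 70.
Player D keeps 35 and receives 5.3 × 70 × 5/47 = 39.47 from the bonus pool, for a payoff of 74.47.

74.47 dollars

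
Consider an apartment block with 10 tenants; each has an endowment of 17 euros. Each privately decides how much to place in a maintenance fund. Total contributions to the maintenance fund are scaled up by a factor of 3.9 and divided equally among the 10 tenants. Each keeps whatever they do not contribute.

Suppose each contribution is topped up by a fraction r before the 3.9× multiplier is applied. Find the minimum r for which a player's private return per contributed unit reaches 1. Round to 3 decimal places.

1.564

With matching at rate r, one contributed unit becomes (1 + r) in the maintenance fund and returns 3.9 × (1 + r) / 10 to the contributor.
Setting this equal to 1: 1 + r = 10/3.9 = 2.5641.
So the minimum matching rate is r = 2.5641 − 1 = 1.564.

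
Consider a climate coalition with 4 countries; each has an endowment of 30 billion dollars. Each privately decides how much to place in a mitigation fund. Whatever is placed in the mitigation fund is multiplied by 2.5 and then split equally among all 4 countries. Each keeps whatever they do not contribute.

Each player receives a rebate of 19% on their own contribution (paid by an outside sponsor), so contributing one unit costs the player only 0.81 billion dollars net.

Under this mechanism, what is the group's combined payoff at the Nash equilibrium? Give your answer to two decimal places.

Even with the mechanism, each unit contributed returns only (2.5/4) / 0.81 = 0.7716 per unit of net cost, so contributing nothing is still dominant.
At the Nash equilibrium no one contributes; group total payoff = 4 × 30 = 120.

120.00 billion dollars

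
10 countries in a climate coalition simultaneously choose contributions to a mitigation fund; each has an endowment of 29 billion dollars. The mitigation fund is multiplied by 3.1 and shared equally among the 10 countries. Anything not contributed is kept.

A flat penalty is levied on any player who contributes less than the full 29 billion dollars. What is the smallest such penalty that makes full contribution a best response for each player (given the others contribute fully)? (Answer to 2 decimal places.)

20.01 billion dollars

Given the others contribute fully, the best deviation is to contribute 0 (any partial contribution still incurs the fine and gives up units whose private return 0.3100 is below 1).
Deviating from 29 to 0 saves 29 billion dollars but forfeits the deviator's share of the drop in the mitigation fund: 3.1/10 × 29 = 8.99.
So the deviation gain is 29 − 8.99 = 20.01, and the fine must be at least 20.01 billion dollars to wipe it out.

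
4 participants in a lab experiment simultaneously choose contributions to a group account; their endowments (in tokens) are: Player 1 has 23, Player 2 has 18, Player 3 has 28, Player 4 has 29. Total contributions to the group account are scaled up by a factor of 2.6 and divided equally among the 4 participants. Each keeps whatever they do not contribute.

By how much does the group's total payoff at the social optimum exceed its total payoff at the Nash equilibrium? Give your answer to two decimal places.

156.80 tokens

The private return per contributed unit is 2.6/4 = 0.6500 < 1 for every player regardless of endowment, so the Nash equilibrium is zero contribution and the group total is Σ E_j = 23 + 18 + 28 + 29 = 98.
Each contributed unit returns 2.600 to the group, so the social optimum is full contribution by everyone: group total = 2.600 × 98 = 254.80.
Efficiency loss = (2.600 − 1) × 98 = 156.80.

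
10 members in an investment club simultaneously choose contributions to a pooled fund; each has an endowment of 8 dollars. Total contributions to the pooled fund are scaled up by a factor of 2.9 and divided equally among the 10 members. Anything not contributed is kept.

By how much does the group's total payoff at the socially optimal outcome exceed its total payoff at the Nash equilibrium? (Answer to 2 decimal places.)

152.00 dollars

Each contributed unit returns 2.9/10 = 0.2900 to its contributor — below 1 — so contributing 0 is dominant for every player. At the Nash equilibrium everyone keeps their 8, and the group total is 10 × 8 = 80.
Each contributed unit returns 2.900 to the group as a whole (0.2900 to each of 10 players), which exceeds 1, so the social optimum is full contribution: group total = 2.900 × 80 = 232.00.
Efficiency loss = 232.00 − 80 = 152.00.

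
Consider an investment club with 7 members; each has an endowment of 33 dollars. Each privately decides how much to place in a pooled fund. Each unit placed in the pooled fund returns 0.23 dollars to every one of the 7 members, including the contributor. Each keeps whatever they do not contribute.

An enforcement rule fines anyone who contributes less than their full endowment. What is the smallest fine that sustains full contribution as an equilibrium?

25.41 dollars

Given the others contribute fully, the best deviation is to contribute 0 (any partial contribution still incurs the fine and gives up units whose private return 0.23 is below 1).
Deviating from 33 to 0 saves 33 dollars but forfeits the deviator's share of the drop in the pooled fund: 0.23 × 33 = 7.59.
So the deviation gain is 33 − 7.59 = 25.41, and the fine must be at least 25.41 dollars to wipe it out.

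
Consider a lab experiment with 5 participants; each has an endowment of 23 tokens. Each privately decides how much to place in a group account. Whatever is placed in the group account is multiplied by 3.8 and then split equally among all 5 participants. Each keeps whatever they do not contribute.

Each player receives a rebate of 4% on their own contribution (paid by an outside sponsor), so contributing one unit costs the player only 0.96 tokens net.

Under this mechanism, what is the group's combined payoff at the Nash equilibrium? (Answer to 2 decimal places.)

Even with the mechanism, each unit contributed returns only (3.8/5) / 0.96 = 0.7917 per unit of net cost, so contributing nothing is still dominant.
Everyone keeps their endowment and the group total is 5 × 23 = 115.

115.00 tokens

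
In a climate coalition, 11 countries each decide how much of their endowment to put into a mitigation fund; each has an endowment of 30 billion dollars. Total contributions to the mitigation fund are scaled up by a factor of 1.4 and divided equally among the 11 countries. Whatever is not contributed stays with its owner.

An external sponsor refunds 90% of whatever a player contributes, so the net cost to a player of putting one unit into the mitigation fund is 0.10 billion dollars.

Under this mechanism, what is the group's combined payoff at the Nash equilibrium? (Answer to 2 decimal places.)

759.00 billion dollars

With the mechanism, a contributed unit returns (1.4/11) / 0.10 = 1.2727 per unit of net cost to the contributor — now above 1 — so contributing fully is weakly dominant for every player.
So the Nash equilibrium is full contribution by all 11; the group earns 11 × (30 × 0.90 + 1.4 × 30) = 759.00.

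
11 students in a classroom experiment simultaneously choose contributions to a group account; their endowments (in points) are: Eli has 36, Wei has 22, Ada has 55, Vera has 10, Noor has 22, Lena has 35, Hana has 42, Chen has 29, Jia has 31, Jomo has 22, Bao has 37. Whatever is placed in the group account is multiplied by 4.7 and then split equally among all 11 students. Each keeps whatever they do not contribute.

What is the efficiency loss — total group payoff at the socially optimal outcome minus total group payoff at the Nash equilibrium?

1261.70 points

The private return per contributed unit is 4.7/11 = 0.4273 < 1 for every player regardless of endowment, so the Nash equilibrium is zero contribution and the group total is Σ E_j = 36 + 22 + 55 + 10 + 22 + 35 + 42 + 29 + 31 + 22 + 37 = 341.
Each contributed unit returns 4.700 to the group, so the social optimum is full contribution by everyone: group total = 4.700 × 341 = 1602.70.
Efficiency loss = (4.700 − 1) × 341 = 1261.70.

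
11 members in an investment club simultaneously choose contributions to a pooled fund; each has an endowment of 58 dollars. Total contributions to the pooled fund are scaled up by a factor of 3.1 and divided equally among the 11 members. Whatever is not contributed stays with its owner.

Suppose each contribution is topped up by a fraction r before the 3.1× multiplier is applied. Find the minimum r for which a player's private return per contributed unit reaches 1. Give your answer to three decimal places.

With matching at rate r, one contributed unit becomes (1 + r) in the pooled fund and returns 3.1 × (1 + r) / 11 to the contributor.
Setting this equal to 1: 1 + r = 11/3.1 = 3.5484.
So the minimum matching rate is r = 3.5484 − 1 = 2.548.

2.548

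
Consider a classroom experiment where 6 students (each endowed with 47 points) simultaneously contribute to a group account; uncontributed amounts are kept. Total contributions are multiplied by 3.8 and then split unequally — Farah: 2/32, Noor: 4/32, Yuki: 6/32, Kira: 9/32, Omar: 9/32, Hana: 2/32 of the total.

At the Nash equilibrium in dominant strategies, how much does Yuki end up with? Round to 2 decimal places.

113.98 points

For player j, contributing a unit is worthwhile iff 3.8 × (j's share) ≥ 1, i.e. iff j's share is at least 0.2632.
The shares above 0.2632 belong to Kira and Omar, contributing 47 each; the remaining 4 contribute 0. Total contributed: 94.
Yuki keeps 47 and receives 3.8 × 94 × 6/32 = 66.98 from the group account, for a payoff of 113.98.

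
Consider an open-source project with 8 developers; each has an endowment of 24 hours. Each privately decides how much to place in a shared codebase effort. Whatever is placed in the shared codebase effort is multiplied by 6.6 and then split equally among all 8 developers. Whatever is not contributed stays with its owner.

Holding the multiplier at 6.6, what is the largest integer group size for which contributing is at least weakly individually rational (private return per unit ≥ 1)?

Private return per unit is 6.6/(group size), which is ≥ 1 whenever the group size is ≤ 6.6.
The largest such integer is 6.

6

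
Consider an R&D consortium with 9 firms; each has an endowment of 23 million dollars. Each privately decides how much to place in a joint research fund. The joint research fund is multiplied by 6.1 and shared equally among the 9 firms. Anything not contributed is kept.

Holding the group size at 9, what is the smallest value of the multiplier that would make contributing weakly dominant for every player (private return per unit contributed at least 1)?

9

A contributed unit returns (multiplier)/9 to its contributor.
This reaches 1 exactly when the multiplier is 9.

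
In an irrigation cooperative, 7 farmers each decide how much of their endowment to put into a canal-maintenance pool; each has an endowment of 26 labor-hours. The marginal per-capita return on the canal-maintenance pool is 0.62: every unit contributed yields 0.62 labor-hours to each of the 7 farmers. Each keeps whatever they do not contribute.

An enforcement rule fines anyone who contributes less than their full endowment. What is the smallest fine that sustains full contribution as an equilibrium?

Given the others contribute fully, the best deviation is to contribute 0 (any partial contribution still incurs the fine and gives up units whose private return 0.62 is below 1).
Deviating from 26 to 0 saves 26 labor-hours but forfeits the deviator's share of the drop in the canal-maintenance pool: 0.62 × 26 = 16.12.
So the deviation gain is 26 − 16.12 = 9.88, and the fine must be at least 9.88 labor-hours to wipe it out.

9.88 labor-hours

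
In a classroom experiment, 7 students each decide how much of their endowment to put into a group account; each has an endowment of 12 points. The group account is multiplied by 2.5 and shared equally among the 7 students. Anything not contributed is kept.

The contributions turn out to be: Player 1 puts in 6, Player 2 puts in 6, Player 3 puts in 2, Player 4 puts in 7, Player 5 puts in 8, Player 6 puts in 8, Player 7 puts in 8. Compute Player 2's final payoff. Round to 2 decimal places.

22.07 points

Total contributed: 6 + 6 + 2 + 7 + 8 + 8 + 8 = 45.
Each receives 2.5 × 45 / 7 = 16.07 from the group account.
Player 2 keeps 12 − 6 = 6, so Player 2's payoff is 6 + 16.07 = 22.07.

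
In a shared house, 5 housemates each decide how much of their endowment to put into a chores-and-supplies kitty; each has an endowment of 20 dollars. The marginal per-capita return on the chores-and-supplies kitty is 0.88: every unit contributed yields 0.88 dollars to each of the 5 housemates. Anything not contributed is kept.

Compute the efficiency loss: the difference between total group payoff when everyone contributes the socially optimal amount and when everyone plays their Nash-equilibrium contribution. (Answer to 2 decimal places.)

The private return per contributed unit is 0.88 < 1, so contributing 0 is dominant for every player. At the Nash equilibrium everyone keeps their 20, and the group total is 5 × 20 = 100.
Each contributed unit returns 4.400 to the group as a whole (0.88 to each of 5 players), which exceeds 1, so the social optimum is full contribution: group total = 4.400 × 100 = 440.00.
Efficiency loss = 440.00 − 100 = 340.00.

340.00 dollars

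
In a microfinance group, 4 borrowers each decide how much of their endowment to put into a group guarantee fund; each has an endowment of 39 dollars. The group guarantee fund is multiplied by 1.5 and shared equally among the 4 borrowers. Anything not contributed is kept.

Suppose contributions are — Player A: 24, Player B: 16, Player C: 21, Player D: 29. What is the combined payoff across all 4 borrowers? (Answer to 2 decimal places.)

Total contributed: 24 + 16 + 21 + 29 = 90; total kept: 4 × 39 − 90 = 66.
The group guarantee fund pays out 1.5 × 90 = 135.00 in aggregate.
Group total = 66 + 135.00 = 201.00.

201.00 dollars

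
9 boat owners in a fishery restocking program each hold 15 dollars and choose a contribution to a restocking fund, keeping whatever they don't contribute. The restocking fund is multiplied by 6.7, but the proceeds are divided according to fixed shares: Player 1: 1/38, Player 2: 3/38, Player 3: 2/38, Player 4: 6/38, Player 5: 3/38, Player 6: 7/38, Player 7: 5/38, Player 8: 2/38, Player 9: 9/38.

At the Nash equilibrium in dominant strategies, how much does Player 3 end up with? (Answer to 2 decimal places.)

A player with share s gets back 6.7·s per unit contributed, so full contribution is dominant for anyone with s > 1/6.7 = 0.1493 and zero contribution is dominant for anyone below.
Player 4, Player 6 and Player 9 are above the threshold, contributing 15 each; the remaining 6 contribute 0. Total contributed: 45.
Player 3 keeps 15 and receives 6.7 × 45 × 2/38 = 15.87 from the restocking fund, for a payoff of 30.87.

30.87 dollars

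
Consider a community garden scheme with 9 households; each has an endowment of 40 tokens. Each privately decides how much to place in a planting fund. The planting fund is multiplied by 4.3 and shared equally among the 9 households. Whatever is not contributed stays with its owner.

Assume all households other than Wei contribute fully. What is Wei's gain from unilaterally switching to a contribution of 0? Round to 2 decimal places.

20.89 tokens

Switching from a contribution of 40 to 0 lets Wei keep an extra 40 tokens, but lowers the planting fund by 40, which costs Wei their own share of that drop: 4.3/9 × 40 = 19.11.
Net gain = 40 − 19.11 = 20.89. The private return per contributed unit (0.4778) is below 1, so free-riding is indeed the best response regardless of what the others do.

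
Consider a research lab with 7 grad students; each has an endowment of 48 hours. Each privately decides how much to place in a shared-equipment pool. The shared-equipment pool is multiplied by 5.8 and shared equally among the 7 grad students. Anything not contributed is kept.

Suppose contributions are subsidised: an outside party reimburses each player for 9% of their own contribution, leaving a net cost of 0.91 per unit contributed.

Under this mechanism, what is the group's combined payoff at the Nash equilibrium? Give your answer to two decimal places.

With the mechanism, a contributed unit returns (5.8/7) / 0.91 = 0.9105 per unit of net cost — still below 1 — so contributing 0 remains dominant for every player.
At the Nash equilibrium no one contributes; group total payoff = 7 × 48 = 336.

336.00 hours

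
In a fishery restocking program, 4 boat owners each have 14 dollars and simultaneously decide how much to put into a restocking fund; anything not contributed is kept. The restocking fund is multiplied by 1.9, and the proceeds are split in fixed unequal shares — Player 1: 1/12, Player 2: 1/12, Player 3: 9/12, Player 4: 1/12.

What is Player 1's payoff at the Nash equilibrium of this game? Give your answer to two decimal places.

16.22 dollars

A player with share s gets back 1.9·s per unit contributed, so full contribution is dominant for anyone with s > 1/1.9 = 0.5263 and zero contribution is dominant for anyone below.
Player 3 alone (share 9/12) is above the threshold, contributing 14; the remaining 3 contribute 0. Total contributed: 14.
Player 1 keeps 14 and receives 1.9 × 14 × 1/12 = 2.22 from the restocking fund, for a payoff of 16.22.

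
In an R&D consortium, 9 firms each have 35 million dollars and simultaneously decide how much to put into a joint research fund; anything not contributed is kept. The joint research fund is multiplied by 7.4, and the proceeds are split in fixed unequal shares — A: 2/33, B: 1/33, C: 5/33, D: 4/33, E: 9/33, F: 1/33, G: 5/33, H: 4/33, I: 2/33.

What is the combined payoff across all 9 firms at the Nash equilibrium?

987.00 million dollars

Player j's private return per contributed unit is 7.4 × (j's share). Contributing is weakly dominant for j when that share is at least 1/7.4 = 0.1351, and contributing 0 is dominant otherwise.
C, E and G clear that bar, contributing 35 each; the remaining 6 contribute 0. Total contributed: 105.
The joint research fund pays out 7.4 × 105 = 777.00 in total (split across the unequal shares, but the aggregate is all that matters for the group sum).
The 6 free-riders keep 35 each, adding 210. Group total = 210 + 777.00 = 987.00.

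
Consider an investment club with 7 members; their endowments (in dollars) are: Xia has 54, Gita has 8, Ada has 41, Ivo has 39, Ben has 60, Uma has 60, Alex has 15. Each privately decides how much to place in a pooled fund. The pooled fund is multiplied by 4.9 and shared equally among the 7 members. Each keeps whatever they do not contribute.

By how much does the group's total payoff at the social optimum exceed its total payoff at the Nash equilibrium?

1080.30 dollars

The private return per contributed unit is 4.9/7 = 0.7000 < 1 for every player regardless of endowment, so the Nash equilibrium is zero contribution and the group total is Σ E_j = 54 + 8 + 41 + 39 + 60 + 60 + 15 = 277.
Each contributed unit returns 4.900 to the group, so the social optimum is full contribution by everyone: group total = 4.900 × 277 = 1357.30.
Efficiency loss = (4.900 − 1) × 277 = 1080.30.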